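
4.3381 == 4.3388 False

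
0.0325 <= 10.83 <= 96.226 True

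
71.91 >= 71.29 True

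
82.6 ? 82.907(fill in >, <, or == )<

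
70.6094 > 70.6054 True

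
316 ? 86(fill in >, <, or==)>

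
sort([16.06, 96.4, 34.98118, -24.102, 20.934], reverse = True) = [96.4, 34.98118, 20.934, 16.06, -24.102]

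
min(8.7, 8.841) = 8.7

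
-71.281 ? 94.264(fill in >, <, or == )<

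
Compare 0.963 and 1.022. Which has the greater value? 1.022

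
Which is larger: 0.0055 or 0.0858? 0.0858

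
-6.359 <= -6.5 False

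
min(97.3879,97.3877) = 97.3877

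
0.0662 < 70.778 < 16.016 False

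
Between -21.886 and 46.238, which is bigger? 46.238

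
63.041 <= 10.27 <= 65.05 False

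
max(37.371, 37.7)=37.7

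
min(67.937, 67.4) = 67.4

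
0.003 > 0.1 False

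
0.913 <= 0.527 False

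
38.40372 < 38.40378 True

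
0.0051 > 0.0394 False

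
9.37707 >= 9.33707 True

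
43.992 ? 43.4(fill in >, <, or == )>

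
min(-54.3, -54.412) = -54.412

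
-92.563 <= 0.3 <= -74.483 False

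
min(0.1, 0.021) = 0.021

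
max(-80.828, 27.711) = 27.711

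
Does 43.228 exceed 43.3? No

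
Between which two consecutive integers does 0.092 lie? 0 and 1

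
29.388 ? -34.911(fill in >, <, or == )>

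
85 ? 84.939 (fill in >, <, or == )>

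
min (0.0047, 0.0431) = 0.0047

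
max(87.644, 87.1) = 87.644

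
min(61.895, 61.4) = 61.4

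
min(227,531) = 227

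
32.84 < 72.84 True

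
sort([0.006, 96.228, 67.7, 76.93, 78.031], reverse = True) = [96.228, 78.031, 76.93, 67.7, 0.006]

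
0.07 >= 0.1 False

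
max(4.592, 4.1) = 4.592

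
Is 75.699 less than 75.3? No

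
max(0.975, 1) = 1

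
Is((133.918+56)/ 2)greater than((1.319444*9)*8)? No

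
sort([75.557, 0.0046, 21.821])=[0.0046, 21.821, 75.557]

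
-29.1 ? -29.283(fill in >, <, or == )>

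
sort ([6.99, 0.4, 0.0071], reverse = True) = [6.99, 0.4, 0.0071]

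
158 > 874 False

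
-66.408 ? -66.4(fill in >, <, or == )<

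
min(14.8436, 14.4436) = 14.4436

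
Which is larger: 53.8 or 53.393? 53.8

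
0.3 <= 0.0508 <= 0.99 False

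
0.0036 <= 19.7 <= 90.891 True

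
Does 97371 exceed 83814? Yes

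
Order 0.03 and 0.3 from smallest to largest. 0.03, 0.3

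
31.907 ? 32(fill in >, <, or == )<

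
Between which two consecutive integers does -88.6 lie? -89 and -88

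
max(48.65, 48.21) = 48.65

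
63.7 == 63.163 False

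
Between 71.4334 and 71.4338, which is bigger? 71.4338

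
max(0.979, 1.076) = 1.076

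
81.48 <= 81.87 True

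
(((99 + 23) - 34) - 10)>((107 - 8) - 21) False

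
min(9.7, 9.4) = 9.4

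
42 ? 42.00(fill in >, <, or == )==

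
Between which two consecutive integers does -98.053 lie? -99 and -98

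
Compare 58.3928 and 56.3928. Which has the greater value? 58.3928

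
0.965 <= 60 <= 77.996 True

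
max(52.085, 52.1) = 52.1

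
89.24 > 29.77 True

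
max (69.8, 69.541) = 69.8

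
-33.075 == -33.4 False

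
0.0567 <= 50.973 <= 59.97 True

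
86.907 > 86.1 True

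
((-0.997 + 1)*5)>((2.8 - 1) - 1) False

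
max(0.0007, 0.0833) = 0.0833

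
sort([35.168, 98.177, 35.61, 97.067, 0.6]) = [0.6, 35.168, 35.61, 97.067, 98.177]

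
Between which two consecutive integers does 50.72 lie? 50 and 51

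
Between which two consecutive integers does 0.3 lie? 0 and 1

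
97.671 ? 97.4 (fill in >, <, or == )>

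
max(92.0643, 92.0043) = 92.0643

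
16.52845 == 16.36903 False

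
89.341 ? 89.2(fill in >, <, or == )>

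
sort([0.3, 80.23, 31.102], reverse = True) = [80.23, 31.102, 0.3]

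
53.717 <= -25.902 False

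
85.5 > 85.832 False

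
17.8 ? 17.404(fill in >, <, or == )>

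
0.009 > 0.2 False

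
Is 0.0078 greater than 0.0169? No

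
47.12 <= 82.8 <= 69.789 False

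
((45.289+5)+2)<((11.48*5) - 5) True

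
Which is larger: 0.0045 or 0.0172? 0.0172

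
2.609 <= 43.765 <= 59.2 True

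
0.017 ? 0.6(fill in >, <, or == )<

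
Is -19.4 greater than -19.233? No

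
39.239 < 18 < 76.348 False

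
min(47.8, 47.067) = 47.067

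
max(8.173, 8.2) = 8.2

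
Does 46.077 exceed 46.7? No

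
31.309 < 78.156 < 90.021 True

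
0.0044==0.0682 False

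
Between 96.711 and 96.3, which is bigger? 96.711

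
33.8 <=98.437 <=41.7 False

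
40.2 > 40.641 False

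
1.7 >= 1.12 True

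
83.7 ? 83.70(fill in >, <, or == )==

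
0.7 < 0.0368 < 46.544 False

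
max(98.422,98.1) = 98.422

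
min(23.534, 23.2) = 23.2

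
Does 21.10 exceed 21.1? No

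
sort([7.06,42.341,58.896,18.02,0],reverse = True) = [58.896,42.341,18.02,7.06,0]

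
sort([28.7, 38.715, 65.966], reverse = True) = [65.966, 38.715, 28.7]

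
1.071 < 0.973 False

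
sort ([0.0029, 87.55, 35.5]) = [0.0029, 35.5, 87.55]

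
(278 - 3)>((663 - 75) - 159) False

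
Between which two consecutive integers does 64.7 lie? 64 and 65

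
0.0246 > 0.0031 True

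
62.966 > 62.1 True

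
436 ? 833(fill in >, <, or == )<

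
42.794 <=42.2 False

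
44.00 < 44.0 False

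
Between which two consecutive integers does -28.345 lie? -29 and -28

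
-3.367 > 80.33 False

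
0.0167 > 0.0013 True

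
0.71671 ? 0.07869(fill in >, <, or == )>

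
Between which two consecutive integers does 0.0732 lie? 0 and 1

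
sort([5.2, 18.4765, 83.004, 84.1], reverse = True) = [84.1, 83.004, 18.4765, 5.2]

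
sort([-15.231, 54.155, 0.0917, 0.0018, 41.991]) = [-15.231, 0.0018, 0.0917, 41.991, 54.155]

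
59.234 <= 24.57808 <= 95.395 False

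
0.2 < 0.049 False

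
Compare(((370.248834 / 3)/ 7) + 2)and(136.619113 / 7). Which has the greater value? (((370.248834 / 3)/ 7) + 2)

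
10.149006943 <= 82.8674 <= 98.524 True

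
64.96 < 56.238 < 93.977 False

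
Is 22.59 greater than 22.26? Yes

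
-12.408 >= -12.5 True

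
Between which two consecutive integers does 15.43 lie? 15 and 16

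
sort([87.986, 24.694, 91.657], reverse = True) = [91.657, 87.986, 24.694]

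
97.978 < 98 True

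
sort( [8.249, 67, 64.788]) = [8.249, 64.788, 67]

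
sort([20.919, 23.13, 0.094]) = [0.094, 20.919, 23.13]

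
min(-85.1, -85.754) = -85.754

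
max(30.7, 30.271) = 30.7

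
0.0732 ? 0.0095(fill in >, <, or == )>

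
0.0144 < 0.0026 False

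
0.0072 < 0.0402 True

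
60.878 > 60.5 True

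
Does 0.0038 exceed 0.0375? No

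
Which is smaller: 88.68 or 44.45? 44.45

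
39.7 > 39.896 False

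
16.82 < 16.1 False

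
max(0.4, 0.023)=0.4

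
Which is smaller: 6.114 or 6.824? 6.114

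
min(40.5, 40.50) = 40.5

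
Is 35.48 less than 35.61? Yes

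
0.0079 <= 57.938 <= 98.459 True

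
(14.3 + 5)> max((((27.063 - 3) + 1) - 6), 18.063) True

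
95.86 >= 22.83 True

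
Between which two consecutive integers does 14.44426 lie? 14 and 15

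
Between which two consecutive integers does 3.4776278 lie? 3 and 4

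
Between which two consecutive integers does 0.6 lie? 0 and 1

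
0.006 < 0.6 True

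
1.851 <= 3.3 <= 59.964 True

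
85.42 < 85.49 True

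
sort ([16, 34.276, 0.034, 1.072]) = [0.034, 1.072, 16, 34.276]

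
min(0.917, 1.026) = 0.917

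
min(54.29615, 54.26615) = 54.26615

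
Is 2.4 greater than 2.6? No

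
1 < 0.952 False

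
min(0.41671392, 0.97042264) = 0.41671392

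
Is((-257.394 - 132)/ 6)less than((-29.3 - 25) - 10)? Yes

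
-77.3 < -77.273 True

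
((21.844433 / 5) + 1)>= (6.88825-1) False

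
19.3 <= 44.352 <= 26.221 False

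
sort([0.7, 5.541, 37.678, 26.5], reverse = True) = [37.678, 26.5, 5.541, 0.7]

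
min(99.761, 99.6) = 99.6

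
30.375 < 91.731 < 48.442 False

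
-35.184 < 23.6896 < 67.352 True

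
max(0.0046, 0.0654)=0.0654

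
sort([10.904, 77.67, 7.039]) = [7.039, 10.904, 77.67]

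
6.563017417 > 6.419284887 True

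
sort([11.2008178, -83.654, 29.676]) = [-83.654, 11.2008178, 29.676]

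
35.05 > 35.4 False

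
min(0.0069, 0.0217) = 0.0069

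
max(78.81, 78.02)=78.81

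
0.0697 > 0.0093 True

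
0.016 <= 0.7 True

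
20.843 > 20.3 True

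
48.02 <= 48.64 True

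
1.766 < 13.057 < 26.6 True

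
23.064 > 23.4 False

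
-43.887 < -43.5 True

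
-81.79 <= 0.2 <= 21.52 True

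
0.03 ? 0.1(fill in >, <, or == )<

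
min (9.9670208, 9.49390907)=9.49390907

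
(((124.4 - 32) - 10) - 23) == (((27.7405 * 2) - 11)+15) False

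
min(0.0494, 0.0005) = 0.0005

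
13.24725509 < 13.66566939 True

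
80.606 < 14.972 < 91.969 False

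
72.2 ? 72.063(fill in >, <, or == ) >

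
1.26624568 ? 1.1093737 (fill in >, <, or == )>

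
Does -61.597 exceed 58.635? No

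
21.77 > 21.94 False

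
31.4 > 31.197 True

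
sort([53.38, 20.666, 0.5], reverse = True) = [53.38, 20.666, 0.5]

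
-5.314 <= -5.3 True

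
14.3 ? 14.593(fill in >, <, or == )<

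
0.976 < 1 True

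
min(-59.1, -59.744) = -59.744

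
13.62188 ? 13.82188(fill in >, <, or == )<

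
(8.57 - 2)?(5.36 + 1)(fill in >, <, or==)>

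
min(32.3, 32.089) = 32.089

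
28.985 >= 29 False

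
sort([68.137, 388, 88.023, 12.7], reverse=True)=[388, 88.023, 68.137, 12.7]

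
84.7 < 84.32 False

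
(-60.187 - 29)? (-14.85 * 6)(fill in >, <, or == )<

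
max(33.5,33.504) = 33.504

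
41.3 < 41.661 True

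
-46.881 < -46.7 True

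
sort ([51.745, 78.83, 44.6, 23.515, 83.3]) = [23.515, 44.6, 51.745, 78.83, 83.3]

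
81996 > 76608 True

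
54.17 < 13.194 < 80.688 False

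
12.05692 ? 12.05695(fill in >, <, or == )<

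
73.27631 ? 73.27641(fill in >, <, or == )<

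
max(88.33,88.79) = 88.79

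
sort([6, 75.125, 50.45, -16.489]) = [-16.489, 6, 50.45, 75.125]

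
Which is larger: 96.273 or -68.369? 96.273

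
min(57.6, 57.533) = 57.533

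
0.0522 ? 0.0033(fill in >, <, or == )>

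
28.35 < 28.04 False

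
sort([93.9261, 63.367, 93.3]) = [63.367, 93.3, 93.9261]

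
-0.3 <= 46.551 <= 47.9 True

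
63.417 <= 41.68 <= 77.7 False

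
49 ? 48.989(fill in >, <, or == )>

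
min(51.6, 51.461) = 51.461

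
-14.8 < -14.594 True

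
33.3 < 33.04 False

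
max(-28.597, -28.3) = -28.3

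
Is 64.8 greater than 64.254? Yes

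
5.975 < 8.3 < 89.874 True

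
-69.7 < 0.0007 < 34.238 True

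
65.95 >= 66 False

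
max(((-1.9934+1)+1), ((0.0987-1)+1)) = 0.0987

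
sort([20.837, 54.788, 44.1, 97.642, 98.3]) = [20.837, 44.1, 54.788, 97.642, 98.3]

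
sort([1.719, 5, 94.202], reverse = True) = [94.202, 5, 1.719]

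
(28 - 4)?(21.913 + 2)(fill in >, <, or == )>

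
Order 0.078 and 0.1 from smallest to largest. 0.078, 0.1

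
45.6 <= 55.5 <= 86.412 True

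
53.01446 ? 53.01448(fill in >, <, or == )<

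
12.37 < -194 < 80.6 False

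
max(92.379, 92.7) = 92.7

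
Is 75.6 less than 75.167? No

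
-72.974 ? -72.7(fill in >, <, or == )<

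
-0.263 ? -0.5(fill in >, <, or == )>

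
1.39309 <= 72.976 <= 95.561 True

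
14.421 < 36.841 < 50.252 True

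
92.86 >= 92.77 True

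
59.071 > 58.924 True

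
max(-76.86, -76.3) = -76.3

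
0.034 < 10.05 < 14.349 True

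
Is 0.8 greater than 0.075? Yes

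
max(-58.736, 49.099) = 49.099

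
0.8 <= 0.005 False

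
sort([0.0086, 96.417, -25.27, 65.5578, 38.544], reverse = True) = [96.417, 65.5578, 38.544, 0.0086, -25.27]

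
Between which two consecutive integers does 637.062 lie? 637 and 638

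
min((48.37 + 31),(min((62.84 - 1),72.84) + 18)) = 79.37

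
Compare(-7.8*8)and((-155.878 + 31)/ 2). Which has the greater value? (-7.8*8)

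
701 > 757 False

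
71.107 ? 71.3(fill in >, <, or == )<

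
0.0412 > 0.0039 True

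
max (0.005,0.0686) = 0.0686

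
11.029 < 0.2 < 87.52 False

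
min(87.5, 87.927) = 87.5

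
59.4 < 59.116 False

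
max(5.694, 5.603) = 5.694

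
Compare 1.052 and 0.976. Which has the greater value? 1.052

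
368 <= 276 False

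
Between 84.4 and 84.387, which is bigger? 84.4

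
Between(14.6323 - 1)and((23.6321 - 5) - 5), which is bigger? (14.6323 - 1)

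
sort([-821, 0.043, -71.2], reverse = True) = [0.043, -71.2, -821]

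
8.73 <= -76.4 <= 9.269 False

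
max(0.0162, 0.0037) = 0.0162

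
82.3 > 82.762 False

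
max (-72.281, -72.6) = -72.281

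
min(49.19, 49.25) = 49.19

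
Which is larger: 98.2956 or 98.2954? 98.2956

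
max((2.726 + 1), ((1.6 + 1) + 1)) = 3.726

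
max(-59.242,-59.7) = -59.242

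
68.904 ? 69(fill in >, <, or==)<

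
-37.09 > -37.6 True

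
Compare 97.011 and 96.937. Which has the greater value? 97.011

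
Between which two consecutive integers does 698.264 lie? 698 and 699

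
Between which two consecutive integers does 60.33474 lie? 60 and 61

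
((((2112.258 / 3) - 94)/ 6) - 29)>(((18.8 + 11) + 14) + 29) False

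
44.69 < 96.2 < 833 True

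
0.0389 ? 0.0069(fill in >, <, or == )>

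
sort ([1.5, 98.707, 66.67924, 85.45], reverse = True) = [98.707, 85.45, 66.67924, 1.5]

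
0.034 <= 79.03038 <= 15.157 False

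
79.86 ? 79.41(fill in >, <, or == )>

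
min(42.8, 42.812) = 42.8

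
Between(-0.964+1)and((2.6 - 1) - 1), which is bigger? ((2.6 - 1) - 1)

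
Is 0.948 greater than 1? No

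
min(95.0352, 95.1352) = 95.0352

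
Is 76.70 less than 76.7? No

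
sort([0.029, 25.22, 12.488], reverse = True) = [25.22, 12.488, 0.029]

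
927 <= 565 False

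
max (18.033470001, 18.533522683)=18.533522683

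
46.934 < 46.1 False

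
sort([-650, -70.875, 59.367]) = [-650, -70.875, 59.367]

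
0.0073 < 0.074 True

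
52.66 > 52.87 False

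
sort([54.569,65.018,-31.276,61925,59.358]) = [-31.276,54.569,59.358,65.018,61925]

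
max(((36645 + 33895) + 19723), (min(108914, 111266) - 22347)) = 90263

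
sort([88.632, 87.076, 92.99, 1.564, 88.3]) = [1.564, 87.076, 88.3, 88.632, 92.99]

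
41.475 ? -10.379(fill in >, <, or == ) >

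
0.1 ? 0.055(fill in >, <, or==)>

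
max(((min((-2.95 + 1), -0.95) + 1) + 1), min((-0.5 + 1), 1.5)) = 0.5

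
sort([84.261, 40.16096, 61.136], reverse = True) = [84.261, 61.136, 40.16096]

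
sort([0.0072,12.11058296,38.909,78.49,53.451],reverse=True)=[78.49,53.451,38.909,12.11058296,0.0072]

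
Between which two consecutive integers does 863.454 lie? 863 and 864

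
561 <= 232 False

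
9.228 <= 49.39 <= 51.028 True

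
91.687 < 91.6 False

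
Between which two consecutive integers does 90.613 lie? 90 and 91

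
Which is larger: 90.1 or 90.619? 90.619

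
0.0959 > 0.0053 True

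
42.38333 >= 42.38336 False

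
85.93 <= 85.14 False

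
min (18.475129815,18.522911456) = 18.475129815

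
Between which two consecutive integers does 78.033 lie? 78 and 79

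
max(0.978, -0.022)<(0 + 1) True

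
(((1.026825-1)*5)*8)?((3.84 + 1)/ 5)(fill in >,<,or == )>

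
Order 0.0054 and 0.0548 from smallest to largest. 0.0054, 0.0548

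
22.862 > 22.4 True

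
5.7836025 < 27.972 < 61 True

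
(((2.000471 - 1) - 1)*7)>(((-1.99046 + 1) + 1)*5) False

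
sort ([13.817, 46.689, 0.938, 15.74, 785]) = [0.938, 13.817, 15.74, 46.689, 785]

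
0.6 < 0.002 False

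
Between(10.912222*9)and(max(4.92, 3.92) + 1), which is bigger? (10.912222*9)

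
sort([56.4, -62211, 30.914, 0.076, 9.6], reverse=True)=[56.4, 30.914, 9.6, 0.076, -62211]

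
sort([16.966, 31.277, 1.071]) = [1.071, 16.966, 31.277]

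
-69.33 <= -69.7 False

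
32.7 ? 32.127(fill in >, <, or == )>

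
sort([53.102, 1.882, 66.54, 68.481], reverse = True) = [68.481, 66.54, 53.102, 1.882]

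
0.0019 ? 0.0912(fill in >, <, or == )<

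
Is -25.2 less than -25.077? Yes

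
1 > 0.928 True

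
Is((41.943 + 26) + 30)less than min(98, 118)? Yes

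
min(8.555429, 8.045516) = 8.045516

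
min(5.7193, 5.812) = 5.7193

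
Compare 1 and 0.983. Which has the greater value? 1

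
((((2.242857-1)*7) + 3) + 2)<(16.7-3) True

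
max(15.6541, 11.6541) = 15.6541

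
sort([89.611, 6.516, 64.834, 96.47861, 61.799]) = [6.516, 61.799, 64.834, 89.611, 96.47861]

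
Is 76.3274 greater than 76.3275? No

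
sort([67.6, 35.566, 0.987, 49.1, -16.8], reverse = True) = [67.6, 49.1, 35.566, 0.987, -16.8]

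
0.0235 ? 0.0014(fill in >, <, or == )>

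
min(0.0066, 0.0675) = 0.0066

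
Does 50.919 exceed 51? No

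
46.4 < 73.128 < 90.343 True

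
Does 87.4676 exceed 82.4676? Yes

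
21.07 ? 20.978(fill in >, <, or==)>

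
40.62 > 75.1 False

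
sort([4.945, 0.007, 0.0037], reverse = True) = [4.945, 0.007, 0.0037]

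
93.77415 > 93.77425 False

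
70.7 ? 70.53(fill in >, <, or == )>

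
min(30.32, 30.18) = 30.18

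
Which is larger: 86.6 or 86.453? 86.6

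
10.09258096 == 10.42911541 False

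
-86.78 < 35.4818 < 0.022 False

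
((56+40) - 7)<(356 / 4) False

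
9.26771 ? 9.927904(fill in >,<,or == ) <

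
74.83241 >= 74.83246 False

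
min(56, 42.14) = 42.14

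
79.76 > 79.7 True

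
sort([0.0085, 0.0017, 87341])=[0.0017, 0.0085, 87341]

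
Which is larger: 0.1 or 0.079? 0.1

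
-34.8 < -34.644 True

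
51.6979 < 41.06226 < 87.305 False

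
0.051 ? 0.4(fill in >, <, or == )<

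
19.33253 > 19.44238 False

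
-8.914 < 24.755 True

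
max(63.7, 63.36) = 63.7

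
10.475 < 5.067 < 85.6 False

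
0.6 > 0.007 True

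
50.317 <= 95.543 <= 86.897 False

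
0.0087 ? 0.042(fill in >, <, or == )<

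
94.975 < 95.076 True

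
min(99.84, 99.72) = 99.72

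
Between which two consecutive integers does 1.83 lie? 1 and 2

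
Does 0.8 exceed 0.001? Yes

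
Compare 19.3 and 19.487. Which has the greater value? 19.487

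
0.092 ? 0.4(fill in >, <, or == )<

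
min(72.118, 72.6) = 72.118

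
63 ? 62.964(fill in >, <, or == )>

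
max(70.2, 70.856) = 70.856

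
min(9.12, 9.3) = 9.12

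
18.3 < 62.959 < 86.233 True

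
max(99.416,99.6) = 99.6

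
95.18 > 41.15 True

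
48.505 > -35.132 True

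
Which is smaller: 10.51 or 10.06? 10.06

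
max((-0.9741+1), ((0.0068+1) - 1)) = 0.0259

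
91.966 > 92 False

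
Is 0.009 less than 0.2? Yes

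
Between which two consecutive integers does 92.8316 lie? 92 and 93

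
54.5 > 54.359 True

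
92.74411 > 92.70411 True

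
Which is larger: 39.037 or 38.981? 39.037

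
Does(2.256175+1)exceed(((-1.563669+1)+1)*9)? No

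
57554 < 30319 False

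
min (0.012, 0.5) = 0.012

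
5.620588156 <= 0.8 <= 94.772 False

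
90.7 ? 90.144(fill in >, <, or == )>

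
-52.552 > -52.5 False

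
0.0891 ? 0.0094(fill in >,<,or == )>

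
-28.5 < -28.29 True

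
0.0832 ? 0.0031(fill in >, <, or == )>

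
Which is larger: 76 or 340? 340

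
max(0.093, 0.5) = 0.5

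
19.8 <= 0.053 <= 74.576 False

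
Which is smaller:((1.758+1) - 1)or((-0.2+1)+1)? ((1.758+1) - 1)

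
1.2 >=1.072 True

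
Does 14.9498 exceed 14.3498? Yes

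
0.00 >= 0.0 True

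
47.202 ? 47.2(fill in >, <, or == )>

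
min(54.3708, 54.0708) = 54.0708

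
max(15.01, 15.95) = 15.95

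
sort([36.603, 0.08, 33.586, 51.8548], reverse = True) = [51.8548, 36.603, 33.586, 0.08]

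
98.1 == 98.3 False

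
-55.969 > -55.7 False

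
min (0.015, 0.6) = 0.015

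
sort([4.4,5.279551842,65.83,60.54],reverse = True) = [65.83,60.54,5.279551842,4.4]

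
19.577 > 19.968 False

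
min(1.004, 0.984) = 0.984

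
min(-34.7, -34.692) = -34.7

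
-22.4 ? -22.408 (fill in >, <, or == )>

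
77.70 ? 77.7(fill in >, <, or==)==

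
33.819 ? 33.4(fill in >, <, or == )>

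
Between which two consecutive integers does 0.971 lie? 0 and 1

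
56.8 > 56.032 True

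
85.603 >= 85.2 True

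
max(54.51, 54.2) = 54.51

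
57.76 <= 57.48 False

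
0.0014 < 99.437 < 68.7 False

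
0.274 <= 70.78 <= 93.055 True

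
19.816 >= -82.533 True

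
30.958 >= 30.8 True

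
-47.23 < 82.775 True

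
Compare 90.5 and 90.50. They are equal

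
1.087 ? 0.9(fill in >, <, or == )>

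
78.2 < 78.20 False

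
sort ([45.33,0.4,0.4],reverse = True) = [45.33,0.4,0.4]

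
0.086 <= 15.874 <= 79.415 True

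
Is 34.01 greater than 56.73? No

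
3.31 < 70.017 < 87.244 True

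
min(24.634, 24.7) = 24.634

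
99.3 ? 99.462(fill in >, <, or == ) <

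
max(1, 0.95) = 1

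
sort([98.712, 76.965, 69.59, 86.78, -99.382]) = [-99.382, 69.59, 76.965, 86.78, 98.712]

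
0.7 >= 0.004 True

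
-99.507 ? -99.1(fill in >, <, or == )<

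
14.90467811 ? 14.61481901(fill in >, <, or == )>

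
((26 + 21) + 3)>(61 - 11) False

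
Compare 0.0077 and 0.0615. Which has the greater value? 0.0615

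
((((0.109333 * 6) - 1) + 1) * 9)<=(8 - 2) True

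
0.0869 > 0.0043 True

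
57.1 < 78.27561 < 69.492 False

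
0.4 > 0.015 True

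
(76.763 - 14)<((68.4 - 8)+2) False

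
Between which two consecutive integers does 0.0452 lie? 0 and 1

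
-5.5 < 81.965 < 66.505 False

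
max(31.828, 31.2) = 31.828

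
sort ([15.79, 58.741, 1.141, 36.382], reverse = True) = [58.741, 36.382, 15.79, 1.141]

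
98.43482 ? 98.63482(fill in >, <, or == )<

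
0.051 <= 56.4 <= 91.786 True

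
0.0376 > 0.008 True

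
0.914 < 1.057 True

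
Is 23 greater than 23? No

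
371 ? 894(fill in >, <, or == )<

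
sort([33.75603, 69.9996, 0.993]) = [0.993, 33.75603, 69.9996]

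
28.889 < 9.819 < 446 False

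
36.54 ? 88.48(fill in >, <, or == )<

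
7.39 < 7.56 True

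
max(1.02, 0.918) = 1.02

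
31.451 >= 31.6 False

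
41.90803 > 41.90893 False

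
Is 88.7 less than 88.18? No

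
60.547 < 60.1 False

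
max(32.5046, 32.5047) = 32.5047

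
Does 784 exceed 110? Yes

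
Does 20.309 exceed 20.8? No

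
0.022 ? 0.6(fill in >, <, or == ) <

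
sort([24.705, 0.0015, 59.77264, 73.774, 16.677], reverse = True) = [73.774, 59.77264, 24.705, 16.677, 0.0015]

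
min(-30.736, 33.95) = -30.736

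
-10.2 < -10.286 False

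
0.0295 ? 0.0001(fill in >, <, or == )>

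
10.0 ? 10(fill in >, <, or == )==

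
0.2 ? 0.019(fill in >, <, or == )>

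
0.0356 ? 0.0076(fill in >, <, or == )>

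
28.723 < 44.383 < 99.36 True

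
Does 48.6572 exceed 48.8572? No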